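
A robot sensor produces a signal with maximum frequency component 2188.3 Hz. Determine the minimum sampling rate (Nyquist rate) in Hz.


f_s,min = 2*f_max = 2*2188.3 = 4376.6000

4376.6000 Hz


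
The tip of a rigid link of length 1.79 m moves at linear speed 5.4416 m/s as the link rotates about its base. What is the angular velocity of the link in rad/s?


omega = v / L = 5.4416 / 1.79 = 3.0400

3.0400 rad/s


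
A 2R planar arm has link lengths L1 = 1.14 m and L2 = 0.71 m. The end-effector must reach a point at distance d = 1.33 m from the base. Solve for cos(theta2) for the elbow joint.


cos(th2) = (d^2 - L1^2 - L2^2)/(2*L1*L2) = (1.33^2 - 1.14^2 - 0.71^2)/(2*1.14*0.71) = -0.0215

-0.0215


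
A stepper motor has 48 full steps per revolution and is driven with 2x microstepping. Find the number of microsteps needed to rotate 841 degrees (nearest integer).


step_size = 360/(48*2) = 360/96 = 3.750000 deg
n = 841/(360/96) = 841*96/360 = 224.2667 -> 224

224 steps


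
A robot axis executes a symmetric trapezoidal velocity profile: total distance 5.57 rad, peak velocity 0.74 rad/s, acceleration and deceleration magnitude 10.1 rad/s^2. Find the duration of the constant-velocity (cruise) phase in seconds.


t_acc = v/a = 0.073267 s, d_acc = v^2/(2a) = 0.027109 rad each
d_cruise = 5.57 - 2*0.027109 = 5.515782 rad
t_cruise = d_cruise/v = 5.515782/0.74 = 7.4538

7.4538 s


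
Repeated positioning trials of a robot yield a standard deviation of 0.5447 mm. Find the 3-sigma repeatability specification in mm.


repeatability = 3*sigma = 3*0.5447 = 1.6341

1.6341 mm


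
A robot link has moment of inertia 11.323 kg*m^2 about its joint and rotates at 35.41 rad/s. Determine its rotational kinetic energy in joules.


KE = (1/2)*I*omega^2 = 0.5*11.323*35.41^2 = 7098.7742

7098.7742 J


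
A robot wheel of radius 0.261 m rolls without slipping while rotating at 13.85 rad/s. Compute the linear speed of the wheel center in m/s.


v = omega * r = 13.85 * 0.261 = 3.6149

3.6149 m/s


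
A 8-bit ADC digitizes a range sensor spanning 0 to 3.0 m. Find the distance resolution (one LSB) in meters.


res = range / 2^n = 3.0/2^8 = 3.0/256 = 0.0117

0.0117 m


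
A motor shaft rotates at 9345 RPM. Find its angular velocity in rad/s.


omega = 9345 * 2*pi/60 = 978.6061

978.6061 rad/s


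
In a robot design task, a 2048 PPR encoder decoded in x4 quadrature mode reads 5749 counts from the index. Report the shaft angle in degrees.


angle = counts * 360 / (PPR*4) = 5749 * 360 / 8192 = 252.6416

252.6416 degrees


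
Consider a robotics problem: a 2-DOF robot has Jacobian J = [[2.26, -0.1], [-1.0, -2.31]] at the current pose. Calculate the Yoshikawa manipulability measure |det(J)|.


det(J) = 2.26*-2.31 - (-0.1)*(-1.0) = -5.3206
|det(J)| = 5.3206

5.3206


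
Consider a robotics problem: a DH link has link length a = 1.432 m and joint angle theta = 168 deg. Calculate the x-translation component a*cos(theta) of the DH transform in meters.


a*cos(theta) = 1.432*cos(168 deg) = -1.4007

-1.4007 m


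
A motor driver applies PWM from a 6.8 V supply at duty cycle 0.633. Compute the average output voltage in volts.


V_avg = V_supply * D = 6.8*0.633 = 4.3044

4.3044 V


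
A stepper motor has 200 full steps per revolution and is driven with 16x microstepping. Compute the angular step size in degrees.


step = 360/(200*16) = 360/3200 = 0.1125

0.1125 degrees


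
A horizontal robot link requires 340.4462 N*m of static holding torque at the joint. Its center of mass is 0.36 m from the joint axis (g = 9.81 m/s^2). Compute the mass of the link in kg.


m = tau / (g*L) = 340.4462 / (9.81 * 0.36) = 96.4000

96.4000 kg


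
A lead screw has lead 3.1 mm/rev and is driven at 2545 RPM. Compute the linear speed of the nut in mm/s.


v = lead * (RPM/60) = 3.1*2545/60 = 131.4917

131.4917 mm/s


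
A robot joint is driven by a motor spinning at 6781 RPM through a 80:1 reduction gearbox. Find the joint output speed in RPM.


omega_joint = omega_motor / N = 6781 / 80 = 84.7625

84.7625 RPM


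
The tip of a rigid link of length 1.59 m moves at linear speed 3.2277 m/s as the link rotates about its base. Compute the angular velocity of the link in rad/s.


omega = v / L = 3.2277 / 1.59 = 2.0300

2.0300 rad/s


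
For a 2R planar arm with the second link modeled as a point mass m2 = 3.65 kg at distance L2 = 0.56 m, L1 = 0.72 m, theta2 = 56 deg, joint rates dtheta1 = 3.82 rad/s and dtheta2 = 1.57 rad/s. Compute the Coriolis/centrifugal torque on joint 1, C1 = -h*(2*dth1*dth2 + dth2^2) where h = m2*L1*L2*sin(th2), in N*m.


h = m2*L1*L2*sin(th2) = 3.65*0.72*0.56*sin(56 deg) = 1.220078
C1 = -h*(2*3.82*1.57 + 1.57^2) = -1.220078*14.4597 = -17.6420

-17.6420 N*m


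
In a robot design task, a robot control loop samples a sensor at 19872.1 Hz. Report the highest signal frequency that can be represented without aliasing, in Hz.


f_max = f_s/2 = 19872.1/2 = 9936.0500

9936.0500 Hz


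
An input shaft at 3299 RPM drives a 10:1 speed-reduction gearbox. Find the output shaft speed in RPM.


omega_out = omega_in / N = 3299 / 10 = 329.9000

329.9000 RPM


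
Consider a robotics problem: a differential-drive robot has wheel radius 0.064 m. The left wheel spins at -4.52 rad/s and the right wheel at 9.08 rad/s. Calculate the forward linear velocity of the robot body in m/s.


v = r*(wR + wL)/2 = 0.064*(9.08 + -4.52)/2 = 0.1459

0.1459 m/s


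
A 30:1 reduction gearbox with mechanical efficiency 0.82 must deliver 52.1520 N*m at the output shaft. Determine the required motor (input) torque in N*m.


tau_in = tau_out / (N * eta) = 52.1520 / (30 * 0.82) = 2.1200

2.1200 N*m


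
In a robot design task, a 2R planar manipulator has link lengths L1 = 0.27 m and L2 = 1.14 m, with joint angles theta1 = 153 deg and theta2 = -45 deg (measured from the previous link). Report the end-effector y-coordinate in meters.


y = L1*sin(th1) + L2*sin(th1+th2) = 0.27*sin(153 deg) + 1.14*sin(108 deg) = 1.2068

1.2068 m


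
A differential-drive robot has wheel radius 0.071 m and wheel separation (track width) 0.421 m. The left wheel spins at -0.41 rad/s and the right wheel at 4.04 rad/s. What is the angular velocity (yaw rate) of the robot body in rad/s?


omega = r*(wR - wL)/L = 0.071*(4.04 - (-0.41))/0.421 = 0.7505

0.7505 rad/s


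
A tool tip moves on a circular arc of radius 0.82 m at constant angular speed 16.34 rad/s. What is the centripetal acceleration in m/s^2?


a_c = omega^2 * r = 16.34^2 * 0.82 = 218.9364

218.9364 m/s^2


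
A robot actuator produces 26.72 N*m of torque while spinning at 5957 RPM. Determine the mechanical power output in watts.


omega = 5957 * 2*pi/60 = 623.815581 rad/s
P = tau * omega = 26.72 * 623.815581 = 16668.3523

16668.3523 W


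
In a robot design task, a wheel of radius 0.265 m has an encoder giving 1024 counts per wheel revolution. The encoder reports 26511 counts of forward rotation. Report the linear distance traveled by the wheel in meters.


revs = 26511/1024 = 25.889648
d = revs * 2*pi*r = 25.889648 * 2*pi*0.265 = 43.1074

43.1074 m


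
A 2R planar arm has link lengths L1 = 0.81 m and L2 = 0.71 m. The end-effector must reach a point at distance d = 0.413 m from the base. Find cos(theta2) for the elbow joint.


cos(th2) = (d^2 - L1^2 - L2^2)/(2*L1*L2) = (0.413^2 - 0.81^2 - 0.71^2)/(2*0.81*0.71) = -0.8604

-0.8604


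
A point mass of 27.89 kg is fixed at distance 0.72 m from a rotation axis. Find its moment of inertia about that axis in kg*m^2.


I = m*r^2 = 27.89*0.72^2 = 14.4582

14.4582 kg*m^2


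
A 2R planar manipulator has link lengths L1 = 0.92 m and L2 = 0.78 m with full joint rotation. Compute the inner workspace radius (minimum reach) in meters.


r_min = |L1 - L2| = |0.92 - 0.78| = 0.1400

0.1400 m


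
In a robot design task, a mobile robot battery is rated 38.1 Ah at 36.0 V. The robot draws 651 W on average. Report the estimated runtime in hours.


E = 38.1*36.0 = 1371.6000 Wh
t = E/P = 1371.6000/651 = 2.1069

2.1069 hours


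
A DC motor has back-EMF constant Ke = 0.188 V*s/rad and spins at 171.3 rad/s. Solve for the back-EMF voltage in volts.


V_emf = Ke * omega = 0.188*171.3 = 32.2044

32.2044 V


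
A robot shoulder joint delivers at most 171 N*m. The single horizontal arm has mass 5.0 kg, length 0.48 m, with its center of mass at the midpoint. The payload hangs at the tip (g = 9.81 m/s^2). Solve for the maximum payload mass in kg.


tau_arm = m_arm*g*(L/2) = 5.0*9.81*0.48/2 = 11.7720 N*m
tau_payload = tau_max - tau_arm = 171 - 11.7720 = 159.2280
m_payload = tau_payload / (g*L) = 159.2280 / (9.81*0.48) = 33.8150

33.8150 kg


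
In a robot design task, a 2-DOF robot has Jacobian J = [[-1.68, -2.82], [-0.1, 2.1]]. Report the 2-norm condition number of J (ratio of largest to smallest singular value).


JJ^T eigenvalues: trace(JJ^T) = 15.1948, det(JJ^T) = det(J)^2 = 14.51610000
s_max^2 = (15.1948 + sqrt(172.81754704))/2 = 14.17040439
s_min^2 = (15.1948 - sqrt(172.81754704))/2 = 1.02439561
kappa = s_max/s_min = sqrt(14.17040439/1.02439561) = 3.7193

3.7193


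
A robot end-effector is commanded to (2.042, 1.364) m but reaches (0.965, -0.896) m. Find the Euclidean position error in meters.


dx = 0.965 - (2.042) = -1.0770, dy = -0.896 - (1.364) = -2.2600
err = sqrt(1.159929 + 5.107600) = 2.5035

2.5035 m


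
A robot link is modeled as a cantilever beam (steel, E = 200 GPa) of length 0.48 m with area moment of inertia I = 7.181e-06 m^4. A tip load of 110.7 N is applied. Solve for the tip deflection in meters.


delta = F*L^3/(3*E*I) = 110.7*0.48^3/(3*2.000e+11*7.181e-06)
      = 12.2425344/4308600 = 2.8414e-06

2.8414e-06 m


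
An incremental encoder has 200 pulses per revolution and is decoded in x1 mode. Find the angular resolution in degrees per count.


resolution = 360 / (PPR * 1) = 360 / 200 = 1.8000

1.8000 degrees


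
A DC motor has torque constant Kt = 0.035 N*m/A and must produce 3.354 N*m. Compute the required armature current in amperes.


I = tau / Kt = 3.354/0.035 = 95.8286

95.8286 A


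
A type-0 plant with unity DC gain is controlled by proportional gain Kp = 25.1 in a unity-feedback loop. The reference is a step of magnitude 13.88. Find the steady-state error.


e_ss = R/(1 + Kp) = 13.88/(1 + 25.1) = 13.88/26.1000 = 0.5318

0.5318


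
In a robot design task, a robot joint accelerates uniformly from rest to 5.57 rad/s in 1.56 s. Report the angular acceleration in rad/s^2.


alpha = delta_omega / t = 5.57 / 1.56 = 3.5705

3.5705 rad/s^2


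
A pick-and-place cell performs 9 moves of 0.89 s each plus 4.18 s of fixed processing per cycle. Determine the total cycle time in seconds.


T = 9*0.89 + 4.18 = 12.1900

12.1900 s


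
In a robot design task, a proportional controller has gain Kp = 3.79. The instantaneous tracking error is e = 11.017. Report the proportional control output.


u_P = Kp * e = 3.79 * 11.017 = 41.7544

41.7544


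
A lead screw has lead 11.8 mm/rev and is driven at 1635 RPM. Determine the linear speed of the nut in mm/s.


v = lead * (RPM/60) = 11.8*1635/60 = 321.5500

321.5500 mm/s


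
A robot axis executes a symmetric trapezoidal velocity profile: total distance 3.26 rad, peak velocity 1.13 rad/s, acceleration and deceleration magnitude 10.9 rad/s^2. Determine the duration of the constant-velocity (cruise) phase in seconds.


t_acc = v/a = 0.103670 s, d_acc = v^2/(2a) = 0.058573 rad each
d_cruise = 3.26 - 2*0.058573 = 3.142854 rad
t_cruise = d_cruise/v = 3.142854/1.13 = 2.7813

2.7813 s


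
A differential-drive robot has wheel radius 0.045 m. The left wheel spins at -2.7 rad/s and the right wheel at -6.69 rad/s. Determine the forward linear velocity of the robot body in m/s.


v = r*(wR + wL)/2 = 0.045*(-6.69 + -2.7)/2 = -0.2113

-0.2113 m/s


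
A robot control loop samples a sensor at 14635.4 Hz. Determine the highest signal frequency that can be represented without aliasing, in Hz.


f_max = f_s/2 = 14635.4/2 = 7317.7000

7317.7000 Hz


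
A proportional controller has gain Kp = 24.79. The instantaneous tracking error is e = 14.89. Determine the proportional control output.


u_P = Kp * e = 24.79 * 14.89 = 369.1231

369.1231


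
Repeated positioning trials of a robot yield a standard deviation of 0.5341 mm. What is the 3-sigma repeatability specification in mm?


repeatability = 3*sigma = 3*0.5341 = 1.6023

1.6023 mm


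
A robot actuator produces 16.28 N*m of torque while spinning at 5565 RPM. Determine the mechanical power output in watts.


omega = 5565 * 2*pi/60 = 582.765437 rad/s
P = tau * omega = 16.28 * 582.765437 = 9487.4213

9487.4213 W


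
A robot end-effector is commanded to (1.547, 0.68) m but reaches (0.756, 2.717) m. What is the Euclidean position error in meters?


dx = 0.756 - (1.547) = -0.7910, dy = 2.717 - (0.68) = 2.0370
err = sqrt(0.625681 + 4.149369) = 2.1852

2.1852 m


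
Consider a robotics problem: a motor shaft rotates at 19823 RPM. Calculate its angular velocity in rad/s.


omega = 19823 * 2*pi/60 = 2075.8597

2075.8597 rad/s


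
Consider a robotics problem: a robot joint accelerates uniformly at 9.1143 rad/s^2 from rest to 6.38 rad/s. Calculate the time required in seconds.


t = delta_omega / alpha = 6.38 / 9.1143 = 0.7000

0.7000 s


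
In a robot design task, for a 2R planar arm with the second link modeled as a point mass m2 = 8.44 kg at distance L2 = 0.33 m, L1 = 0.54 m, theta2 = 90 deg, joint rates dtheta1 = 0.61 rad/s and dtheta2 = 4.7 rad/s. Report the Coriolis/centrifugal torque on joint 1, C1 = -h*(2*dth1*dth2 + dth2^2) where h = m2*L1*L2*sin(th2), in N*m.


h = m2*L1*L2*sin(th2) = 8.44*0.54*0.33*sin(90 deg) = 1.504008
C1 = -h*(2*0.61*4.7 + 4.7^2) = -1.504008*27.8240 = -41.8475

-41.8475 N*m


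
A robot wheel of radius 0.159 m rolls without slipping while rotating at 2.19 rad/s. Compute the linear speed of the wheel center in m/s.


v = omega * r = 2.19 * 0.159 = 0.3482

0.3482 m/s


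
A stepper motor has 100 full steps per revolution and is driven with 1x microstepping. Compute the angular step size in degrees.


step = 360/(100*1) = 360/100 = 3.6000

3.6000 degrees


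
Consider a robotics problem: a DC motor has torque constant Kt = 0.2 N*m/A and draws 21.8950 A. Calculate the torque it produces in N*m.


tau = Kt * I = 0.2*21.8950 = 4.3790

4.3790 N*m


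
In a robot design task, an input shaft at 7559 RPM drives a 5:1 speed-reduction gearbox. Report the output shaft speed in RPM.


omega_out = omega_in / N = 7559 / 5 = 1511.8000

1511.8000 RPM


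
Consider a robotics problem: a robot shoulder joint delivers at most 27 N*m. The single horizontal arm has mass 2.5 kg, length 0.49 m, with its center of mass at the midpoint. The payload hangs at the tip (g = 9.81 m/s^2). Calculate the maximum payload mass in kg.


tau_arm = m_arm*g*(L/2) = 2.5*9.81*0.49/2 = 6.0086 N*m
tau_payload = tau_max - tau_arm = 27 - 6.0086 = 20.9914
m_payload = tau_payload / (g*L) = 20.9914 / (9.81*0.49) = 4.3669

4.3669 kg


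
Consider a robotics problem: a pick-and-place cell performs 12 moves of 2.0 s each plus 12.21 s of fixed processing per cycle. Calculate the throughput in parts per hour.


T_cycle = 12*2.0 + 12.21 = 36.2100 s
rate = 3600/T = 99.4200

99.4200 parts/hour


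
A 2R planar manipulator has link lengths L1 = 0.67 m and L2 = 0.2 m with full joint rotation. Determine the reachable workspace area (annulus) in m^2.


r_max = L1 + L2 = 0.8700, r_min = |L1 - L2| = 0.4700
A = pi*(r_max^2 - r_min^2) = pi*(0.7569 - 0.2209) = 1.6839

1.6839 m^2


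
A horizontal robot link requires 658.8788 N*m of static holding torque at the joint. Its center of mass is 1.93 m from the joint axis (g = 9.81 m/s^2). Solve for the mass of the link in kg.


m = tau / (g*L) = 658.8788 / (9.81 * 1.93) = 34.8000

34.8000 kg


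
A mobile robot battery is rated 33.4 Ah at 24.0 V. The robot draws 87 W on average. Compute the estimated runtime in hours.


E = 33.4*24.0 = 801.6000 Wh
t = E/P = 801.6000/87 = 9.2138

9.2138 hours


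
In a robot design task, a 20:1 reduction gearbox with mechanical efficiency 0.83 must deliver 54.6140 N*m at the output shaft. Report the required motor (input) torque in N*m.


tau_in = tau_out / (N * eta) = 54.6140 / (20 * 0.83) = 3.2900

3.2900 N*m


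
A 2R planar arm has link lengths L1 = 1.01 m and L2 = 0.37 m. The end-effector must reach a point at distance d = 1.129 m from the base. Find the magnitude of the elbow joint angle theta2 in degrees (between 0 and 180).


cos(th2) = (d^2 - L1^2 - L2^2)/(2*L1*L2) = (1.129^2 - 1.01^2 - 0.37^2)/(2*1.01*0.37) = 0.15740032
th2 = acos(0.15740032) = 80.9440 deg

80.9440 degrees


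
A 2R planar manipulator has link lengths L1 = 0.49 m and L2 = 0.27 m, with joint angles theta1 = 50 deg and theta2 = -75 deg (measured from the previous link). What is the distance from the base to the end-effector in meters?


x = L1*cos(th1) + L2*cos(th1+th2) = 0.559669
y = L1*sin(th1) + L2*sin(th1+th2) = 0.261255
d = sqrt(x^2 + y^2) = sqrt(0.313229 + 0.068254) = 0.6176

0.6176 m


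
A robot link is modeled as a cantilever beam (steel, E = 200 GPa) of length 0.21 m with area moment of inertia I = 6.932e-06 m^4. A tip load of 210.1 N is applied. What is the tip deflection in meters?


delta = F*L^3/(3*E*I) = 210.1*0.21^3/(3*2.000e+11*6.932e-06)
      = 1.9457361/4159200 = 4.6781e-07

4.6781e-07 m


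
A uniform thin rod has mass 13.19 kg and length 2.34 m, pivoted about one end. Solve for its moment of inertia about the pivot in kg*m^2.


I = (1/3)*m*L^2 = (1/3)*13.19*2.34^2 = 24.0744

24.0744 kg*m^2


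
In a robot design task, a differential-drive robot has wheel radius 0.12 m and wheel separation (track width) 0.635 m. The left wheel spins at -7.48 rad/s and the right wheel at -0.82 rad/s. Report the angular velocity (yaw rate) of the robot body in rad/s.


omega = r*(wR - wL)/L = 0.12*(-0.82 - (-7.48))/0.635 = 1.2586

1.2586 rad/s


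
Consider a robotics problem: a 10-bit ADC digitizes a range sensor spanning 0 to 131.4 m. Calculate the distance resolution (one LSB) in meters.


res = range / 2^n = 131.4/2^10 = 131.4/1024 = 0.1283

0.1283 m


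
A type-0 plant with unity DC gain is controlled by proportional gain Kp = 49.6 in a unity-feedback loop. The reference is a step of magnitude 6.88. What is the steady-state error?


e_ss = R/(1 + Kp) = 6.88/(1 + 49.6) = 6.88/50.6000 = 0.1360

0.1360


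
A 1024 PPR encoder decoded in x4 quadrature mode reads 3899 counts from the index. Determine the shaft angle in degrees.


angle = counts * 360 / (PPR*4) = 3899 * 360 / 4096 = 342.6855

342.6855 degrees


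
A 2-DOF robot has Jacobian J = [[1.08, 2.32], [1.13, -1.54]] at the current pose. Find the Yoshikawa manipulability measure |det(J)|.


det(J) = 1.08*-1.54 - (2.32)*(1.13) = -4.2848
|det(J)| = 4.2848

4.2848


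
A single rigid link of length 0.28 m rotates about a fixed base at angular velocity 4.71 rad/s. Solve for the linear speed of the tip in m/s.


v = L*omega = 0.28 * 4.71 = 1.3188

1.3188 m/s


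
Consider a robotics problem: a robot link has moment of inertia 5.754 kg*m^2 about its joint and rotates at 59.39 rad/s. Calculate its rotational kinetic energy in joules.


KE = (1/2)*I*omega^2 = 0.5*5.754*59.39^2 = 10147.6741

10147.6741 J


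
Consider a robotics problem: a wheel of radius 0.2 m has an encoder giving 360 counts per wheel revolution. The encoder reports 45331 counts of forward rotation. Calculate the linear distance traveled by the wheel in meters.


revs = 45331/360 = 125.919444
d = revs * 2*pi*r = 125.919444 * 2*pi*0.2 = 158.2350

158.2350 m


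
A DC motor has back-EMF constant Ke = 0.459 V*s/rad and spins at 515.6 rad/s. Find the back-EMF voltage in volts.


V_emf = Ke * omega = 0.459*515.6 = 236.6604

236.6604 V


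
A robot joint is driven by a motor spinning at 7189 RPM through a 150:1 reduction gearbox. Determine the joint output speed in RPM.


omega_joint = omega_motor / N = 7189 / 150 = 47.9267

47.9267 RPM


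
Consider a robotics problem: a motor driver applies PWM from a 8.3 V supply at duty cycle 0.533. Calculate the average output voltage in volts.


V_avg = V_supply * D = 8.3*0.533 = 4.4239

4.4239 V


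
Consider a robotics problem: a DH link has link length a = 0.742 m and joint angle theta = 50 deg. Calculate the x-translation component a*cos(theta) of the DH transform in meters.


a*cos(theta) = 0.742*cos(50 deg) = 0.4769

0.4769 m


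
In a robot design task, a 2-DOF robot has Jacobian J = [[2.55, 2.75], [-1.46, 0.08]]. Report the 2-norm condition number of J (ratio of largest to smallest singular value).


JJ^T eigenvalues: trace(JJ^T) = 16.2030, det(JJ^T) = det(J)^2 = 17.79996100
s_max^2 = (16.2030 + sqrt(191.33736500))/2 = 15.01773751
s_min^2 = (16.2030 - sqrt(191.33736500))/2 = 1.18526249
kappa = s_max/s_min = sqrt(15.01773751/1.18526249) = 3.5595

3.5595


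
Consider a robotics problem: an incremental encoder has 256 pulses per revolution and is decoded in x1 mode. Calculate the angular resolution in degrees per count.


resolution = 360 / (PPR * 1) = 360 / 256 = 1.4062

1.4062 degrees


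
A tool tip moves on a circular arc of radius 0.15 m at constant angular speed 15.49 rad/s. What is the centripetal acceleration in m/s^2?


a_c = omega^2 * r = 15.49^2 * 0.15 = 35.9910

35.9910 m/s^2


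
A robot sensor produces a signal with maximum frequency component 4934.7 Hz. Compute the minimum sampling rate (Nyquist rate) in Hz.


f_s,min = 2*f_max = 2*4934.7 = 9869.4000

9869.4000 Hz


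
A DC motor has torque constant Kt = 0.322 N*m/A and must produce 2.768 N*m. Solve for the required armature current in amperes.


I = tau / Kt = 2.768/0.322 = 8.5963

8.5963 A


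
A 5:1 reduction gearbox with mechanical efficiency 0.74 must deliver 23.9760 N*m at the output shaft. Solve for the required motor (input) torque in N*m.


tau_in = tau_out / (N * eta) = 23.9760 / (5 * 0.74) = 6.4800

6.4800 N*m


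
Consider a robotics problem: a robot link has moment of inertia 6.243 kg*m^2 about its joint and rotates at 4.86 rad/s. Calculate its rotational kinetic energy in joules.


KE = (1/2)*I*omega^2 = 0.5*6.243*4.86^2 = 73.7286

73.7286 J


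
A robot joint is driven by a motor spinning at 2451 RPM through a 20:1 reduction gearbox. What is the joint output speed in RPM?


omega_joint = omega_motor / N = 2451 / 20 = 122.5500

122.5500 RPM


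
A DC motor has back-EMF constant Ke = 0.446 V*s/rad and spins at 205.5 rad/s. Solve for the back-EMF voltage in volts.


V_emf = Ke * omega = 0.446*205.5 = 91.6530

91.6530 V


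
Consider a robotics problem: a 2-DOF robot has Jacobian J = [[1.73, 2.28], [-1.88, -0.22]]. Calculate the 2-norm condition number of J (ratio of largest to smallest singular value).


JJ^T eigenvalues: trace(JJ^T) = 11.7741, det(JJ^T) = det(J)^2 = 15.25527364
s_max^2 = (11.7741 + sqrt(77.60833625))/2 = 10.29182968
s_min^2 = (11.7741 - sqrt(77.60833625))/2 = 1.48227032
kappa = s_max/s_min = sqrt(10.29182968/1.48227032) = 2.6350

2.6350


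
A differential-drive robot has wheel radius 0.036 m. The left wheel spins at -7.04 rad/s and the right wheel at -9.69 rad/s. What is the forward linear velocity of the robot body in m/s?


v = r*(wR + wL)/2 = 0.036*(-9.69 + -7.04)/2 = -0.3011

-0.3011 m/s


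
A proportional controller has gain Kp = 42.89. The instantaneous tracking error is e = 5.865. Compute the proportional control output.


u_P = Kp * e = 42.89 * 5.865 = 251.5499

251.5499


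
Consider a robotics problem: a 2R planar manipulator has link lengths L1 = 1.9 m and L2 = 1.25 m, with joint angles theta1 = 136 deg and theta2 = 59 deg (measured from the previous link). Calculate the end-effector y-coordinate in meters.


y = L1*sin(th1) + L2*sin(th1+th2) = 1.9*sin(136 deg) + 1.25*sin(195 deg) = 0.9963

0.9963 m


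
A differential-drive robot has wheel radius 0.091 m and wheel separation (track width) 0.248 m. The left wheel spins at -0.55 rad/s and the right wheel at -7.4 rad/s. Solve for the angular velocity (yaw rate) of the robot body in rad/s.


omega = r*(wR - wL)/L = 0.091*(-7.4 - (-0.55))/0.248 = -2.5135

-2.5135 rad/s


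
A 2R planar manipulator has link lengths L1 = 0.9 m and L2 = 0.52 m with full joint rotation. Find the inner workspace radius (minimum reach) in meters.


r_min = |L1 - L2| = |0.9 - 0.52| = 0.3800

0.3800 m


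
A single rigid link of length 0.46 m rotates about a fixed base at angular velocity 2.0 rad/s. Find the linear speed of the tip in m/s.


v = L*omega = 0.46 * 2.0 = 0.9200

0.9200 m/s


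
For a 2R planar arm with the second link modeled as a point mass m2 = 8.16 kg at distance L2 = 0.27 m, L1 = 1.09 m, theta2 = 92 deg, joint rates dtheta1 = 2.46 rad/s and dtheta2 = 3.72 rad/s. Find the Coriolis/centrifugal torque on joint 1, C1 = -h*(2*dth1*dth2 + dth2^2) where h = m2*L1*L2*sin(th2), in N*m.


h = m2*L1*L2*sin(th2) = 8.16*1.09*0.27*sin(92 deg) = 2.400025
C1 = -h*(2*2.46*3.72 + 3.72^2) = -2.400025*32.1408 = -77.1387

-77.1387 N*m


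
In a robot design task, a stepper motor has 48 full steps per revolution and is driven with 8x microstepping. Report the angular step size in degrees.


step = 360/(48*8) = 360/384 = 0.9375

0.9375 degrees


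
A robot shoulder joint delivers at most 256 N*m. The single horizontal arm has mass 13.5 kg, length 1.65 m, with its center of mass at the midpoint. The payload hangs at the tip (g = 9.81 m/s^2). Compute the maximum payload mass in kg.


tau_arm = m_arm*g*(L/2) = 13.5*9.81*1.65/2 = 109.2589 N*m
tau_payload = tau_max - tau_arm = 256 - 109.2589 = 146.7411
m_payload = tau_payload / (g*L) = 146.7411 / (9.81*1.65) = 9.0656

9.0656 kg


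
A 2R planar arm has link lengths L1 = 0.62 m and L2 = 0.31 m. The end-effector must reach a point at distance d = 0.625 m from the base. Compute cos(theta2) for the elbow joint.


cos(th2) = (d^2 - L1^2 - L2^2)/(2*L1*L2) = (0.625^2 - 0.62^2 - 0.31^2)/(2*0.62*0.31) = -0.2338

-0.2338


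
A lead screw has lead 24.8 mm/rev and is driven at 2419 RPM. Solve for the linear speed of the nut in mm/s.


v = lead * (RPM/60) = 24.8*2419/60 = 999.8533

999.8533 mm/s


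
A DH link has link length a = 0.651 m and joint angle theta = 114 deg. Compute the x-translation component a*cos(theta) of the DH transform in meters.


a*cos(theta) = 0.651*cos(114 deg) = -0.2648

-0.2648 m


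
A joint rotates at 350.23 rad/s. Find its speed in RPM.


RPM = 350.23 * 60/(2*pi) = 3344.4501

3344.4501 RPM


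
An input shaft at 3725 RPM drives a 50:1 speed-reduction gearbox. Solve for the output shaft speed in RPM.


omega_out = omega_in / N = 3725 / 50 = 74.5000

74.5000 RPM


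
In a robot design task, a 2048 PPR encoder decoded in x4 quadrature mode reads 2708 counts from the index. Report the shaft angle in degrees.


angle = counts * 360 / (PPR*4) = 2708 * 360 / 8192 = 119.0039

119.0039 degrees


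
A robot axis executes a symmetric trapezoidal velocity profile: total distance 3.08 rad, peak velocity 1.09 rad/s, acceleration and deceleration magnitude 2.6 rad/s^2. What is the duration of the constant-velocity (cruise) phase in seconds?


t_acc = v/a = 0.419231 s, d_acc = v^2/(2a) = 0.228481 rad each
d_cruise = 3.08 - 2*0.228481 = 2.623038 rad
t_cruise = d_cruise/v = 2.623038/1.09 = 2.4065

2.4065 s


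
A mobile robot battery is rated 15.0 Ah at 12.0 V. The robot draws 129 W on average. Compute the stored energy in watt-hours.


E = capacity * V = 15.0*12.0 = 180.0000

180.0000 Wh


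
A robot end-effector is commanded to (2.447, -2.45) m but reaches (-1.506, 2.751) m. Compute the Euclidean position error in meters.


dx = -1.506 - (2.447) = -3.9530, dy = 2.751 - (-2.45) = 5.2010
err = sqrt(15.626209 + 27.050401) = 6.5327

6.5327 m


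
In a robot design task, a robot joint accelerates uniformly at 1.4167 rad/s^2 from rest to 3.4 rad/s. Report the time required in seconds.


t = delta_omega / alpha = 3.4 / 1.4167 = 2.3999

2.3999 s


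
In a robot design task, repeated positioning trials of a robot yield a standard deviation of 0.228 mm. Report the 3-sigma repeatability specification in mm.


repeatability = 3*sigma = 3*0.228 = 0.6840

0.6840 mm


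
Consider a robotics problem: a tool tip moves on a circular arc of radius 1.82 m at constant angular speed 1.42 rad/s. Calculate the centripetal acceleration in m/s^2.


a_c = omega^2 * r = 1.42^2 * 1.82 = 3.6698

3.6698 m/s^2


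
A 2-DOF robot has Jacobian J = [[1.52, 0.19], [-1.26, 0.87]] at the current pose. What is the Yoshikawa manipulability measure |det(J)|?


det(J) = 1.52*0.87 - (0.19)*(-1.26) = 1.5618
|det(J)| = 1.5618

1.5618


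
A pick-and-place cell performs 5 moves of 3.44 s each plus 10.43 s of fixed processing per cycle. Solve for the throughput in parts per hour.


T_cycle = 5*3.44 + 10.43 = 27.6300 s
rate = 3600/T = 130.2932

130.2932 parts/hour


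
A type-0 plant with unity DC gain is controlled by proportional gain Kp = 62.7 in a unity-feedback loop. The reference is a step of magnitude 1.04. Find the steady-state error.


e_ss = R/(1 + Kp) = 1.04/(1 + 62.7) = 1.04/63.7000 = 0.0163

0.0163


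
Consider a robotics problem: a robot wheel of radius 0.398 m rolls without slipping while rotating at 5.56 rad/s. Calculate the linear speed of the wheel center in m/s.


v = omega * r = 5.56 * 0.398 = 2.2129

2.2129 m/s


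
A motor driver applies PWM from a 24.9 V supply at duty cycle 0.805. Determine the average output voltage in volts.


V_avg = V_supply * D = 24.9*0.805 = 20.0445

20.0445 V


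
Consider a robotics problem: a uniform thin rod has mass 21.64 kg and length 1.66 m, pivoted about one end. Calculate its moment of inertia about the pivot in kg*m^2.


I = (1/3)*m*L^2 = (1/3)*21.64*1.66^2 = 19.8771

19.8771 kg*m^2


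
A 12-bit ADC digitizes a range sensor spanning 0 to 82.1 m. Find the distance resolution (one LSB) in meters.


res = range / 2^n = 82.1/2^12 = 82.1/4096 = 0.0200

0.0200 m


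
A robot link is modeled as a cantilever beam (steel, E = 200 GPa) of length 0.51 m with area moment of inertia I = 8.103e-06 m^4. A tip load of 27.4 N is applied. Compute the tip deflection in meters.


delta = F*L^3/(3*E*I) = 27.4*0.51^3/(3*2.000e+11*8.103e-06)
      = 3.6346374/4861800 = 7.4759e-07

7.4759e-07 m


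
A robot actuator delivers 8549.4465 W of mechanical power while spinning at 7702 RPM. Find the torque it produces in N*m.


omega = 7702 * 2*pi/60 = 806.551554 rad/s
tau = P / omega = 8549.4465 / 806.551554 = 10.6000

10.6000 N*m


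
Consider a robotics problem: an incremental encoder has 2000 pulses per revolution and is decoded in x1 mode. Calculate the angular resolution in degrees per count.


resolution = 360 / (PPR * 1) = 360 / 2000 = 0.1800

0.1800 degrees


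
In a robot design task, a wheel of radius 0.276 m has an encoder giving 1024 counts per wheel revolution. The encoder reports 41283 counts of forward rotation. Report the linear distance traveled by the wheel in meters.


revs = 41283/1024 = 40.315430
d = revs * 2*pi*r = 40.315430 * 2*pi*0.276 = 69.9134

69.9134 m


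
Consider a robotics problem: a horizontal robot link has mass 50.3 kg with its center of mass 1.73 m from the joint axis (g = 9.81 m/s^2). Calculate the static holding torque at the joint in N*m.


tau = m*g*L = 50.3 * 9.81 * 1.73 = 853.6564

853.6564 N*m


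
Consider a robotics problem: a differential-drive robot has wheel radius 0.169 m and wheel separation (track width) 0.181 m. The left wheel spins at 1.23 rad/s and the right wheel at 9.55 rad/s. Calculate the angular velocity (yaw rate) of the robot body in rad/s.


omega = r*(wR - wL)/L = 0.169*(9.55 - (1.23))/0.181 = 7.7684

7.7684 rad/s


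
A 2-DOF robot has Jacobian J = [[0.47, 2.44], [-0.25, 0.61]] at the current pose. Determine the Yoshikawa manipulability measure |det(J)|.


det(J) = 0.47*0.61 - (2.44)*(-0.25) = 0.8967
|det(J)| = 0.8967

0.8967


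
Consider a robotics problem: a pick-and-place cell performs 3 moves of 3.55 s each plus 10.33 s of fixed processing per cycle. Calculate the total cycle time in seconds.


T = 3*3.55 + 10.33 = 20.9800

20.9800 s


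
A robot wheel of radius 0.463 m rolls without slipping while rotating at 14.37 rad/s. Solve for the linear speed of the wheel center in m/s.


v = omega * r = 14.37 * 0.463 = 6.6533

6.6533 m/s


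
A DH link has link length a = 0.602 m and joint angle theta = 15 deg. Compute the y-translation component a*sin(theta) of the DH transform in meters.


a*sin(theta) = 0.602*sin(15 deg) = 0.1558

0.1558 m


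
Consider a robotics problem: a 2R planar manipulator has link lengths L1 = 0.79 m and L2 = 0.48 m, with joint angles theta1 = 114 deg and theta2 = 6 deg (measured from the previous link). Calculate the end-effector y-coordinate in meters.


y = L1*sin(th1) + L2*sin(th1+th2) = 0.79*sin(114 deg) + 0.48*sin(120 deg) = 1.1374

1.1374 m


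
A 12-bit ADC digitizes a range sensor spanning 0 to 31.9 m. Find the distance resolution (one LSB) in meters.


res = range / 2^n = 31.9/2^12 = 31.9/4096 = 0.0078

0.0078 m


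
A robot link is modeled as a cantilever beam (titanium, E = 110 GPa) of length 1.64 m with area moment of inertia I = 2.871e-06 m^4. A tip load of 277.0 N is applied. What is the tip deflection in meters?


delta = F*L^3/(3*E*I) = 277.0*1.64^3/(3*1.100e+11*2.871e-06)
      = 1221.831488/947430 = 0.0013

0.0013 m


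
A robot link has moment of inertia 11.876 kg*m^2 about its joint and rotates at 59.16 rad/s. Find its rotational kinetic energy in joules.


KE = (1/2)*I*omega^2 = 0.5*11.876*59.16^2 = 20782.4395

20782.4395 J


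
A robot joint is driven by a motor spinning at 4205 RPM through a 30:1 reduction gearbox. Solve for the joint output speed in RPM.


omega_joint = omega_motor / N = 4205 / 30 = 140.1667

140.1667 RPM


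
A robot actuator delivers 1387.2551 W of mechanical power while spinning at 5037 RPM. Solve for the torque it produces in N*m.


omega = 5037 * 2*pi/60 = 527.473407 rad/s
tau = P / omega = 1387.2551 / 527.473407 = 2.6300

2.6300 N*m


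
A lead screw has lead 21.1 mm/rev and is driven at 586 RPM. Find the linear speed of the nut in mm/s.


v = lead * (RPM/60) = 21.1*586/60 = 206.0767

206.0767 mm/s


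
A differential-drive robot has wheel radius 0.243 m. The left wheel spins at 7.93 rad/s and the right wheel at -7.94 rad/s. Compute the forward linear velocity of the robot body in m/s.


v = r*(wR + wL)/2 = 0.243*(-7.94 + 7.93)/2 = -0.0012

-0.0012 m/s


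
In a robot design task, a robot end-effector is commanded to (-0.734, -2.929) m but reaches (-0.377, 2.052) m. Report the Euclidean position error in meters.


dx = -0.377 - (-0.734) = 0.3570, dy = 2.052 - (-2.929) = 4.9810
err = sqrt(0.127449 + 24.810361) = 4.9938

4.9938 m


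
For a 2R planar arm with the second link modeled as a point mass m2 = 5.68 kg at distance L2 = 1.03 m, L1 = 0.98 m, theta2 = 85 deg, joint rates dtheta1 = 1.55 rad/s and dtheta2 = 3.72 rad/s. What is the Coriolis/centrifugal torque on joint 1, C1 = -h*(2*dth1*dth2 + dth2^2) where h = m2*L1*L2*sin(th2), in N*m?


h = m2*L1*L2*sin(th2) = 5.68*0.98*1.03*sin(85 deg) = 5.711575
C1 = -h*(2*1.55*3.72 + 3.72^2) = -5.711575*25.3704 = -144.9049

-144.9049 N*m


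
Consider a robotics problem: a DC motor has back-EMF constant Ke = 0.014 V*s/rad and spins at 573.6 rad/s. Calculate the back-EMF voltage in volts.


V_emf = Ke * omega = 0.014*573.6 = 8.0304

8.0304 V


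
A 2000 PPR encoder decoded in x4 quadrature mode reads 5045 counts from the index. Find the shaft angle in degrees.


angle = counts * 360 / (PPR*4) = 5045 * 360 / 8000 = 227.0250

227.0250 degrees


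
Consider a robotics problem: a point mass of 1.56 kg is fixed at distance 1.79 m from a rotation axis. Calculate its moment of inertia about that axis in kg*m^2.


I = m*r^2 = 1.56*1.79^2 = 4.9984

4.9984 kg*m^2


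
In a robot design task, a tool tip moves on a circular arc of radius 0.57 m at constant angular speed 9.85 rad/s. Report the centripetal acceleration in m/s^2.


a_c = omega^2 * r = 9.85^2 * 0.57 = 55.3028

55.3028 m/s^2


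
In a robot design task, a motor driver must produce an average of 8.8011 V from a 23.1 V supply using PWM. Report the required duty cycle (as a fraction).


D = V_avg/V_supply = 8.8011/23.1 = 0.3810

0.3810


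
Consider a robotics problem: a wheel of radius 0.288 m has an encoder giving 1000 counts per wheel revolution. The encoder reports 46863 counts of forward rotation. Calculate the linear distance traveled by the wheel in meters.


revs = 46863/1000 = 46.863000
d = revs * 2*pi*r = 46.863000 * 2*pi*0.288 = 84.8013

84.8013 m


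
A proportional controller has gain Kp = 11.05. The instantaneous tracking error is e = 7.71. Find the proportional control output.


u_P = Kp * e = 11.05 * 7.71 = 85.1955

85.1955


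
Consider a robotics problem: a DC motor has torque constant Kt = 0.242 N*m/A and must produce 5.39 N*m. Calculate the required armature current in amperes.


I = tau / Kt = 5.39/0.242 = 22.2727

22.2727 A


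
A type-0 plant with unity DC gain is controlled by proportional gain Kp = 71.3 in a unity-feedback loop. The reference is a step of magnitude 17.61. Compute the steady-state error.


e_ss = R/(1 + Kp) = 17.61/(1 + 71.3) = 17.61/72.3000 = 0.2436

0.2436


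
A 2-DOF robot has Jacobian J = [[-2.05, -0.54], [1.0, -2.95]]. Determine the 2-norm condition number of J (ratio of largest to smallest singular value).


JJ^T eigenvalues: trace(JJ^T) = 14.1966, det(JJ^T) = det(J)^2 = 43.39515625
s_max^2 = (14.1966 + sqrt(27.96282656))/2 = 9.74229445
s_min^2 = (14.1966 - sqrt(27.96282656))/2 = 4.45430555
kappa = s_max/s_min = sqrt(9.74229445/4.45430555) = 1.4789

1.4789


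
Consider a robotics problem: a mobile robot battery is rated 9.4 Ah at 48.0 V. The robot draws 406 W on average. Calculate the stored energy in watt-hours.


E = capacity * V = 9.4*48.0 = 451.2000

451.2000 Wh


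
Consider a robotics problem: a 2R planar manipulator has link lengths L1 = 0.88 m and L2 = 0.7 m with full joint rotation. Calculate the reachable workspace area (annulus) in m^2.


r_max = L1 + L2 = 1.5800, r_min = |L1 - L2| = 0.1800
A = pi*(r_max^2 - r_min^2) = pi*(2.4964 - 0.0324) = 7.7409

7.7409 m^2


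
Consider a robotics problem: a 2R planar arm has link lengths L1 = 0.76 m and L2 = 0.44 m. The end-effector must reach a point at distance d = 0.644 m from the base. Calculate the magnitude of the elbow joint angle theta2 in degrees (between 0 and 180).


cos(th2) = (d^2 - L1^2 - L2^2)/(2*L1*L2) = (0.644^2 - 0.76^2 - 0.44^2)/(2*0.76*0.44) = -0.53299043
th2 = acos(-0.53299043) = 122.2077 deg

122.2077 degrees


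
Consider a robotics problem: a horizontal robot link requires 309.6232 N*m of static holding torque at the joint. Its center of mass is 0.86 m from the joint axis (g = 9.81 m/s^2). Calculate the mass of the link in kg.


m = tau / (g*L) = 309.6232 / (9.81 * 0.86) = 36.7000

36.7000 kg


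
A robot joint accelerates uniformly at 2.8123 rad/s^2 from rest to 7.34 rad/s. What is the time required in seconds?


t = delta_omega / alpha = 7.34 / 2.8123 = 2.6100

2.6100 s


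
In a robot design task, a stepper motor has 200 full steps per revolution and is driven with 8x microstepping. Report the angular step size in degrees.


step = 360/(200*8) = 360/1600 = 0.2250

0.2250 degrees
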